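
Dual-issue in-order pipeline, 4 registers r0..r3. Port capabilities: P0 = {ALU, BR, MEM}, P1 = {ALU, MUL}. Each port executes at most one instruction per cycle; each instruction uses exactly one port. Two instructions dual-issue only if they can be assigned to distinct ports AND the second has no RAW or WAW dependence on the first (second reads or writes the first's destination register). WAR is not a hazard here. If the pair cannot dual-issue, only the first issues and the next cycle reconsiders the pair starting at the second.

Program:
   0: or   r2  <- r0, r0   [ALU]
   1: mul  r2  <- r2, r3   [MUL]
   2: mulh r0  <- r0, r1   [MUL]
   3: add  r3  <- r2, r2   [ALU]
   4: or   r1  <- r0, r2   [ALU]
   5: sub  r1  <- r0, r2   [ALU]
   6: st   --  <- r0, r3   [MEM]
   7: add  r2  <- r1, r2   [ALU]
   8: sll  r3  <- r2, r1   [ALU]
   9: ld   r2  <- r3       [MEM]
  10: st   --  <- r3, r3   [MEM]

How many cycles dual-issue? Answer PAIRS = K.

  cy0 -> i0 (or.ALU) RAW+WAW r2
  cy1 -> i1 (mul.MUL) no-port MUL/MUL
  cy2 -> i2+i3 (mulh.MUL+add.ALU) 2-wide
  cy3 -> i4 (or.ALU) WAW r1
  cy4 -> i5+i6 (sub.ALU+st.MEM) 2-wide
  cy5 -> i7 (add.ALU) RAW r2
  cy6 -> i8 (sll.ALU) RAW r3
  cy7 -> i9 (ld.MEM) no-port MEM/MEM
  cy8 -> i10 (st.MEM) tail

PAIRS = 2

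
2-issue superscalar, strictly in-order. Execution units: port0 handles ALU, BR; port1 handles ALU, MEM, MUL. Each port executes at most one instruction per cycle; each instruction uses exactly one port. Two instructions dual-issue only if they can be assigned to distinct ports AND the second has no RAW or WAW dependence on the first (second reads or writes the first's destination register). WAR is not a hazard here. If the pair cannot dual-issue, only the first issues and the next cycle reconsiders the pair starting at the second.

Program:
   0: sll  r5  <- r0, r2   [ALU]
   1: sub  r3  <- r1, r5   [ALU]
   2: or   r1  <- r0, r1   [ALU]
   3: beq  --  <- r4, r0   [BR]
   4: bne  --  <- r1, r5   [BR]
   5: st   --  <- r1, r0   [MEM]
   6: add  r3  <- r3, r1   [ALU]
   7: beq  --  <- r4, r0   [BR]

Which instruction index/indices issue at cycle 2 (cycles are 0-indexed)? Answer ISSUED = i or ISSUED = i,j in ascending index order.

c0: i0 sll.ALU  RAW r5
c1: i1+i2 sub.ALU/or.ALU  dual
c2: i3 beq.BR  no-port BR/BR
c3: i4+i5 bne.BR/st.MEM  dual
c4: i6+i7 add.ALU/beq.BR  dual

ISSUED = 3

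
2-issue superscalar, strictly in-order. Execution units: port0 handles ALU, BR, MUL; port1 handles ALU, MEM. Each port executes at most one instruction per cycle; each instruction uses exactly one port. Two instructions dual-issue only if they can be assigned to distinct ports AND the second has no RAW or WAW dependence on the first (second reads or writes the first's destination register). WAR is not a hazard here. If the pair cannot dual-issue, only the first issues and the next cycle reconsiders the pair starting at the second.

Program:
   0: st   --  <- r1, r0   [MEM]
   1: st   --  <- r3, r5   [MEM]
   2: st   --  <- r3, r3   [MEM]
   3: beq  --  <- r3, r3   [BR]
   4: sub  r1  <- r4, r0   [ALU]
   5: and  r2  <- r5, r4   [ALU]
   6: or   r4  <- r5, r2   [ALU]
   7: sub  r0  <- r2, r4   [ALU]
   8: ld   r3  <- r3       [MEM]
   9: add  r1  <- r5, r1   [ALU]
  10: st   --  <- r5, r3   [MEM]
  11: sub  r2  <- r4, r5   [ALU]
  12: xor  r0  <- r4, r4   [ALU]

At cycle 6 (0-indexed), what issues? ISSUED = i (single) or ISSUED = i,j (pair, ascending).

c0: i0 st  no-port MEM/MEM
c1: i1 st  no-port MEM/MEM
c2: i2&i3 st beq  2-wide
c3: i4&i5 sub and  2-wide
c4: i6 or  RAW r4
c5: i7&i8 sub ld  2-wide
c6: i9&i10 add st  2-wide
c7: i11&i12 sub xor  2-wide

ISSUED = 9,10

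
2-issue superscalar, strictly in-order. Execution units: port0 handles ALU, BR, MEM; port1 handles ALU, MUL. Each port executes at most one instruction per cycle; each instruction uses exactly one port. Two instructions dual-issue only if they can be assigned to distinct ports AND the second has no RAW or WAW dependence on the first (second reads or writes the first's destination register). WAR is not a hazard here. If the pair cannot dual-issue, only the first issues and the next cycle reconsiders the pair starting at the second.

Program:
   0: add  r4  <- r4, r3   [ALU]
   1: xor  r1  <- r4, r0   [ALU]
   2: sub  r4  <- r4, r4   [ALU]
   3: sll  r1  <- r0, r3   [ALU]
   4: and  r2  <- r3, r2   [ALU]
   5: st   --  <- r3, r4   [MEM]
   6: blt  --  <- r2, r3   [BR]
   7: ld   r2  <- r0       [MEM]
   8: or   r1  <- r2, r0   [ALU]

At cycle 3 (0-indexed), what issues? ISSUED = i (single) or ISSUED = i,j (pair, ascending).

  cy0 -> i0 (add) RAW r4
  cy1 -> i1,i2 (xor;sub) pair
  cy2 -> i3,i4 (sll;and) pair
  cy3 -> i5 (st) no-port MEM/BR
  cy4 -> i6 (blt) no-port BR/MEM
  cy5 -> i7 (ld) RAW r2
  cy6 -> i8 (or) tail

ISSUED = 5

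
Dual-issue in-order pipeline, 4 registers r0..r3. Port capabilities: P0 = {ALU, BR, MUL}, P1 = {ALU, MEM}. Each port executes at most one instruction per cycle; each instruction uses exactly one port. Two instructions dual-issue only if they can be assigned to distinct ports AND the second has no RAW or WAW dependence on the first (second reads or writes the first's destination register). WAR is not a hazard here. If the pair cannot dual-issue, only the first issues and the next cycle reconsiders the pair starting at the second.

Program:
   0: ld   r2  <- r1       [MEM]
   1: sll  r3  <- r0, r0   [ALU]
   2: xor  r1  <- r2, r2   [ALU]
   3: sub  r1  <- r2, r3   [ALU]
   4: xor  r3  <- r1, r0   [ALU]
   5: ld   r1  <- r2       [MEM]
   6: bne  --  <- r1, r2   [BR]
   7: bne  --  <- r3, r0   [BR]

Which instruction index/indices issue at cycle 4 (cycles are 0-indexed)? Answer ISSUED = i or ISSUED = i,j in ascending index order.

ISSUED = 6

  cy0 -> i0,i1 (ld+sll) dual
  cy1 -> i2 (xor) WAW r1
  cy2 -> i3 (sub) RAW r1
  cy3 -> i4,i5 (xor+ld) dual
  cy4 -> i6 (bne) no-port BR/BR
  cy5 -> i7 (bne) tail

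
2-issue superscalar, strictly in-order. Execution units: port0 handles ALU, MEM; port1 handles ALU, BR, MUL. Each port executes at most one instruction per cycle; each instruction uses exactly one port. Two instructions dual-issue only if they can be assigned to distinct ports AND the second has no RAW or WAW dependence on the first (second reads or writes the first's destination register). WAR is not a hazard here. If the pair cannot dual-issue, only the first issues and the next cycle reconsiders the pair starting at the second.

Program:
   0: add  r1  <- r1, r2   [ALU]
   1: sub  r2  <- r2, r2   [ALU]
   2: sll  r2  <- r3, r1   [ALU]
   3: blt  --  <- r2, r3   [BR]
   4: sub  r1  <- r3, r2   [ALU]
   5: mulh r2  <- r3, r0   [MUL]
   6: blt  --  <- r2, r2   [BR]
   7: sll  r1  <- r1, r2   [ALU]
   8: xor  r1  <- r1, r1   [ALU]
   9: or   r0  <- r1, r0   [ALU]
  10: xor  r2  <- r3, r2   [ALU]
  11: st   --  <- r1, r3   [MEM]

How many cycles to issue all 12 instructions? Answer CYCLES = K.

CYCLES = 8

0. add.ALU;sub.ALU @i0&i1  | pair
1. sll.ALU @i2  | RAW r2
2. blt.BR;sub.ALU @i3&i4  | pair
3. mulh.MUL @i5  | no-port MUL/BR
4. blt.BR;sll.ALU @i6&i7  | pair
5. xor.ALU @i8  | RAW r1
6. or.ALU;xor.ALU @i9&i10  | pair
7. st.MEM @i11  | tail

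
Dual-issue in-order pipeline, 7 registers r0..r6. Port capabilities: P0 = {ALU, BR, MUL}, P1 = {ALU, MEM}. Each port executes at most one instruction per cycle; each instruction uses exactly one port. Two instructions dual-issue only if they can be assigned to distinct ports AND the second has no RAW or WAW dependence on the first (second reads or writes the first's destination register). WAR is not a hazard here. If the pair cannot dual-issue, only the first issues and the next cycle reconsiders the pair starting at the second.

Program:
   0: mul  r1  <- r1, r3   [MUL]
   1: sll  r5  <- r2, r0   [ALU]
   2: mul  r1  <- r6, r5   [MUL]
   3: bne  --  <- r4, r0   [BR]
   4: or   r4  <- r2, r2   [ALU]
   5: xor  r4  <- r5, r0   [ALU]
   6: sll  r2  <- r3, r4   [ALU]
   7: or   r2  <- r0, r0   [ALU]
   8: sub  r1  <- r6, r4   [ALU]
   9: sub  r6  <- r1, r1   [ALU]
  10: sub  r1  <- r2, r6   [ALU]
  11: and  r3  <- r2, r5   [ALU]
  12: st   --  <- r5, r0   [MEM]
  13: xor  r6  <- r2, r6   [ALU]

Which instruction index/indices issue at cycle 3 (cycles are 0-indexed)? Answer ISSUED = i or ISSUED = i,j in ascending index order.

#0 head=0: mul.MUL/sll.ALU i0/i1 2-wide
#1 head=2: mul.MUL i2 no-port MUL/BR
#2 head=3: bne.BR/or.ALU i3/i4 2-wide
#3 head=5: xor.ALU i5 RAW r4
#4 head=6: sll.ALU i6 WAW r2
#5 head=7: or.ALU/sub.ALU i7/i8 2-wide
#6 head=9: sub.ALU i9 RAW r6
#7 head=10: sub.ALU/and.ALU i10/i11 2-wide
#8 head=12: st.MEM/xor.ALU i12/i13 2-wide

ISSUED = 5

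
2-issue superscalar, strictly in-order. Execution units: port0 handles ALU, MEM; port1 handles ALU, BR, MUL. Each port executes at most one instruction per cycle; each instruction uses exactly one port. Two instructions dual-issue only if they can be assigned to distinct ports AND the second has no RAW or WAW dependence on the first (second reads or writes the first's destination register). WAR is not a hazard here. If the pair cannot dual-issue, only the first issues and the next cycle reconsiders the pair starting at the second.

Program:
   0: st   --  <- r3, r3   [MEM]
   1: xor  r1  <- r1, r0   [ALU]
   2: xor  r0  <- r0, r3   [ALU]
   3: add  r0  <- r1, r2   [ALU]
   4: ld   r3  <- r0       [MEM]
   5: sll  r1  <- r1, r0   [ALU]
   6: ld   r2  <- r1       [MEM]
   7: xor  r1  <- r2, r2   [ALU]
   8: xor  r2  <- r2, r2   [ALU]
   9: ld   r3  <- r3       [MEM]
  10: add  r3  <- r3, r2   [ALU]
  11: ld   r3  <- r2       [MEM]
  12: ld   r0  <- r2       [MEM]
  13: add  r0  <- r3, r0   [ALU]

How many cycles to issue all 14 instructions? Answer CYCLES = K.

CYCLES = 11

[0] i0&i1  st/xor  -- pair
[1] i2  xor  -- WAW r0
[2] i3  add  -- RAW r0
[3] i4&i5  ld/sll  -- pair
[4] i6  ld  -- RAW r2
[5] i7&i8  xor/xor  -- pair
[6] i9  ld  -- RAW+WAW r3
[7] i10  add  -- WAW r3
[8] i11  ld  -- no-port MEM/MEM
[9] i12  ld  -- RAW+WAW r0
[10] i13  add  -- tail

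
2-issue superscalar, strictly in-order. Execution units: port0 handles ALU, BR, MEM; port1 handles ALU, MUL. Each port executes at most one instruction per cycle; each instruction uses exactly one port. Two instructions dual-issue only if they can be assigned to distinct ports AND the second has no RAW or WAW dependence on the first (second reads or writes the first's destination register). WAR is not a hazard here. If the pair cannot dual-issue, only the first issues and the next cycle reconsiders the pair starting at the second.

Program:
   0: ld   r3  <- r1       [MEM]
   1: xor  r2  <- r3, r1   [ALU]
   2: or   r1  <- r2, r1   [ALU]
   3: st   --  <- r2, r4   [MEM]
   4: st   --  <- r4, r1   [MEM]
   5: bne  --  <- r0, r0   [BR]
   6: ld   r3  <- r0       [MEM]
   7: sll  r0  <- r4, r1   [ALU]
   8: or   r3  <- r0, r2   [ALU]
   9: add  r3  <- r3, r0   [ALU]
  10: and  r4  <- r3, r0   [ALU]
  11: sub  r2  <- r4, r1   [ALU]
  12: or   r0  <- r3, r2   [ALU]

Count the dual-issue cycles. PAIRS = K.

PAIRS = 2

0. ld.MEM @i0  | RAW r3
1. xor.ALU @i1  | RAW r2
2. or.ALU+st.MEM @i2/i3  | 2-wide
3. st.MEM @i4  | no-port MEM/BR
4. bne.BR @i5  | no-port BR/MEM
5. ld.MEM+sll.ALU @i6/i7  | 2-wide
6. or.ALU @i8  | RAW+WAW r3
7. add.ALU @i9  | RAW r3
8. and.ALU @i10  | RAW r4
9. sub.ALU @i11  | RAW r2
10. or.ALU @i12  | tail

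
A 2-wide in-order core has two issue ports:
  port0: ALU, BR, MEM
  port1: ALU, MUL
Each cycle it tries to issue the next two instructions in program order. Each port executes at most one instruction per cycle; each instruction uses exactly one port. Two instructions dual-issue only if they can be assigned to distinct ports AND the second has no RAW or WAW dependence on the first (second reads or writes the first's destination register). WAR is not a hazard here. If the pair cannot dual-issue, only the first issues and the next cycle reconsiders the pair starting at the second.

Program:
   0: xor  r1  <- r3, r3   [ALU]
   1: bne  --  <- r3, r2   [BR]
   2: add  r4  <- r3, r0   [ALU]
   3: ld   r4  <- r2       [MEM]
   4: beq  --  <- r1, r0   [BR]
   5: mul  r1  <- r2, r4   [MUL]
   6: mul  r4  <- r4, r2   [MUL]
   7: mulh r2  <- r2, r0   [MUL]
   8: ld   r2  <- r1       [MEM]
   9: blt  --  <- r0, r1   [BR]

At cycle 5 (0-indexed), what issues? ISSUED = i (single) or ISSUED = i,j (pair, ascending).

[0] i0,i1  xor;bne  -- pair
[1] i2  add  -- WAW r4
[2] i3  ld  -- no-port MEM/BR
[3] i4,i5  beq;mul  -- pair
[4] i6  mul  -- no-port MUL/MUL
[5] i7  mulh  -- WAW r2
[6] i8  ld  -- no-port MEM/BR
[7] i9  blt  -- tail

ISSUED = 7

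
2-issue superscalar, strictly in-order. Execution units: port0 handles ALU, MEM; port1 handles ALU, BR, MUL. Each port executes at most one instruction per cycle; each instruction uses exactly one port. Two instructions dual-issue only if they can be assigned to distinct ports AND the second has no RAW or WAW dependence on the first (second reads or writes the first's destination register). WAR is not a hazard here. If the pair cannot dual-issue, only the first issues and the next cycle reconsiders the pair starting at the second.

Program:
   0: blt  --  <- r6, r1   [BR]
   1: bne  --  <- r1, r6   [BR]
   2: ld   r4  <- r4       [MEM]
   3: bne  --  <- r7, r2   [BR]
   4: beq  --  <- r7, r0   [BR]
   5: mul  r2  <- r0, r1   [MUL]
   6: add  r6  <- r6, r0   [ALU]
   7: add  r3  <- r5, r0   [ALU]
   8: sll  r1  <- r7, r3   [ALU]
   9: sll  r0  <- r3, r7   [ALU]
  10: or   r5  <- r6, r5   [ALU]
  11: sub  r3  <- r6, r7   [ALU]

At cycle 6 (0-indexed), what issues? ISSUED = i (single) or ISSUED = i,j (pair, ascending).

[0] i0  blt.BR  -- no-port BR/BR
[1] i1&i2  bne.BR;ld.MEM  -- pair
[2] i3  bne.BR  -- no-port BR/BR
[3] i4  beq.BR  -- no-port BR/MUL
[4] i5&i6  mul.MUL;add.ALU  -- pair
[5] i7  add.ALU  -- RAW r3
[6] i8&i9  sll.ALU;sll.ALU  -- pair
[7] i10&i11  or.ALU;sub.ALU  -- pair

ISSUED = 8,9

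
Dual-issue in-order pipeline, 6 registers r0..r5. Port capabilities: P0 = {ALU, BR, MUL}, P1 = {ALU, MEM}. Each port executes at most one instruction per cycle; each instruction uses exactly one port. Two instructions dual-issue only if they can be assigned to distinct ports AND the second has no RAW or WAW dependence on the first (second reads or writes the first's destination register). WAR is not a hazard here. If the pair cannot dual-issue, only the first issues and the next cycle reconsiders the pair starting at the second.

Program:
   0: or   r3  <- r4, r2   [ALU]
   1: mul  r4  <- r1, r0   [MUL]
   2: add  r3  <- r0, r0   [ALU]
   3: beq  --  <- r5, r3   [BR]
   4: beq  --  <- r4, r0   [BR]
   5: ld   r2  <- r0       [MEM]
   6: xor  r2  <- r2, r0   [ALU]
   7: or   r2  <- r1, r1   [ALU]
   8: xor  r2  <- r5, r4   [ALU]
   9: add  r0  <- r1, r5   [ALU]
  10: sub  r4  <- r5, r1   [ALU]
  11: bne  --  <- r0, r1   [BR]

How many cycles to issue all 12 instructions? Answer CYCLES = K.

CYCLES = 8

0. or.ALU mul.MUL @i0+i1  | 2-wide
1. add.ALU @i2  | RAW r3
2. beq.BR @i3  | no-port BR/BR
3. beq.BR ld.MEM @i4+i5  | 2-wide
4. xor.ALU @i6  | WAW r2
5. or.ALU @i7  | WAW r2
6. xor.ALU add.ALU @i8+i9  | 2-wide
7. sub.ALU bne.BR @i10+i11  | 2-wide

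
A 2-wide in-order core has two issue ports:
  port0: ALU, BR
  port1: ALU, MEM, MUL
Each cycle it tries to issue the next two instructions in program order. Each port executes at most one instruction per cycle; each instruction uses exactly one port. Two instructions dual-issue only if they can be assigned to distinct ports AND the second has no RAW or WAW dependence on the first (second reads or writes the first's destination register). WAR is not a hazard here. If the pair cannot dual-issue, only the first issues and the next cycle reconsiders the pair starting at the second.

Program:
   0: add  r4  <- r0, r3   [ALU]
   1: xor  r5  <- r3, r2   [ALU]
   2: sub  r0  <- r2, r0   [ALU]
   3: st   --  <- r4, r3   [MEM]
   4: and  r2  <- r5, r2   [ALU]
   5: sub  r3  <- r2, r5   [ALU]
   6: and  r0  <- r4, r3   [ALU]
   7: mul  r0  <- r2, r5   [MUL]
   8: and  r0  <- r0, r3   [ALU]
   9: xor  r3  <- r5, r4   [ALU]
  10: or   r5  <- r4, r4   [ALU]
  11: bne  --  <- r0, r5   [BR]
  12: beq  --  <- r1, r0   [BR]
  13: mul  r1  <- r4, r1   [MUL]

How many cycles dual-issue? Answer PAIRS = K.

c0: i0,i1 add.ALU/xor.ALU  2-wide
c1: i2,i3 sub.ALU/st.MEM  2-wide
c2: i4 and.ALU  RAW r2
c3: i5 sub.ALU  RAW r3
c4: i6 and.ALU  WAW r0
c5: i7 mul.MUL  RAW+WAW r0
c6: i8,i9 and.ALU/xor.ALU  2-wide
c7: i10 or.ALU  RAW r5
c8: i11 bne.BR  no-port BR/BR
c9: i12,i13 beq.BR/mul.MUL  2-wide

PAIRS = 4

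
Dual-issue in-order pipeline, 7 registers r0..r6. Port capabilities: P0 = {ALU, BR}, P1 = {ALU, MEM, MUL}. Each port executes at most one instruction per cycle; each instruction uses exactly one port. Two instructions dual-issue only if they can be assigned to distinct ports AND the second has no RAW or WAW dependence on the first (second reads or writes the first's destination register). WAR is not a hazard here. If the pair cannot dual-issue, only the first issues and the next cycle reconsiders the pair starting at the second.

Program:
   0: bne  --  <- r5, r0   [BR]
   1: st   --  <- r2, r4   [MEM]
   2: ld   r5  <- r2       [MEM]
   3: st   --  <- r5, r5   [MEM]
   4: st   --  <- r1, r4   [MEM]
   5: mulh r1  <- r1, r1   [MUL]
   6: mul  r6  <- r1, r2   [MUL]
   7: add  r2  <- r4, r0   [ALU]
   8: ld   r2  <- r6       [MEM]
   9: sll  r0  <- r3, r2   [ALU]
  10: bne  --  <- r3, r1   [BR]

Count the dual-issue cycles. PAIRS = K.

PAIRS = 3

t=0 i0&i1:bne.BR;st.MEM ; pair
t=1 i2:ld.MEM ; no-port MEM/MEM
t=2 i3:st.MEM ; no-port MEM/MEM
t=3 i4:st.MEM ; no-port MEM/MUL
t=4 i5:mulh.MUL ; no-port MUL/MUL
t=5 i6&i7:mul.MUL;add.ALU ; pair
t=6 i8:ld.MEM ; RAW r2
t=7 i9&i10:sll.ALU;bne.BR ; pair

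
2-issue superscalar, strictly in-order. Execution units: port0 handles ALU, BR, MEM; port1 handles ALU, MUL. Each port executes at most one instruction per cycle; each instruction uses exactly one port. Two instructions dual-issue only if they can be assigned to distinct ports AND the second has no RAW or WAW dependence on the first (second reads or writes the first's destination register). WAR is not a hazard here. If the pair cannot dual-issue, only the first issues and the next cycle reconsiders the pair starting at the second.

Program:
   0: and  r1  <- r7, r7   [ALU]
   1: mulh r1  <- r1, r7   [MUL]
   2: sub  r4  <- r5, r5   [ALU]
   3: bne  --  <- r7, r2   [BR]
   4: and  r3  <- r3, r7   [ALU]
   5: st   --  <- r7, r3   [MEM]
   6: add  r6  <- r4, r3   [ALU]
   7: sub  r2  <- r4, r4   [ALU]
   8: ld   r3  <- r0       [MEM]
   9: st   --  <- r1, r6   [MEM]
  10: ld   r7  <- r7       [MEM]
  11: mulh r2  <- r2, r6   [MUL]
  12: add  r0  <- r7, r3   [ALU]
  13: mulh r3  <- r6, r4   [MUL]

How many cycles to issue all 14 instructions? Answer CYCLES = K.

CYCLES = 8

0. and @i0  | RAW+WAW r1
1. mulh+sub @i1&i2  | dual
2. bne+and @i3&i4  | dual
3. st+add @i5&i6  | dual
4. sub+ld @i7&i8  | dual
5. st @i9  | no-port MEM/MEM
6. ld+mulh @i10&i11  | dual
7. add+mulh @i12&i13  | dual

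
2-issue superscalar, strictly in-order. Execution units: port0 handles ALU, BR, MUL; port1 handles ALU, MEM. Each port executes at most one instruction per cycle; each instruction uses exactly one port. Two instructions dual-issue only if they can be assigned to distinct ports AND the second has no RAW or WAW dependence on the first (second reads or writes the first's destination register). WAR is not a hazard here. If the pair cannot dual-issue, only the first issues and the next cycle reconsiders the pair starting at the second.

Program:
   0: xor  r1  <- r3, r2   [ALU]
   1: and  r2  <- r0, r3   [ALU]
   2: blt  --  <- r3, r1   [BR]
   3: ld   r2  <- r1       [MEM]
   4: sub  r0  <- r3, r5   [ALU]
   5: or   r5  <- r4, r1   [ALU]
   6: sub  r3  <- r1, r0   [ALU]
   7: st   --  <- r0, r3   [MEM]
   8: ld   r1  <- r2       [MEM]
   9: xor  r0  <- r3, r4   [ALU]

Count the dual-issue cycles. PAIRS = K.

PAIRS = 4

#0 head=0: xor.ALU+and.ALU i0,i1 dual
#1 head=2: blt.BR+ld.MEM i2,i3 dual
#2 head=4: sub.ALU+or.ALU i4,i5 dual
#3 head=6: sub.ALU i6 RAW r3
#4 head=7: st.MEM i7 no-port MEM/MEM
#5 head=8: ld.MEM+xor.ALU i8,i9 dual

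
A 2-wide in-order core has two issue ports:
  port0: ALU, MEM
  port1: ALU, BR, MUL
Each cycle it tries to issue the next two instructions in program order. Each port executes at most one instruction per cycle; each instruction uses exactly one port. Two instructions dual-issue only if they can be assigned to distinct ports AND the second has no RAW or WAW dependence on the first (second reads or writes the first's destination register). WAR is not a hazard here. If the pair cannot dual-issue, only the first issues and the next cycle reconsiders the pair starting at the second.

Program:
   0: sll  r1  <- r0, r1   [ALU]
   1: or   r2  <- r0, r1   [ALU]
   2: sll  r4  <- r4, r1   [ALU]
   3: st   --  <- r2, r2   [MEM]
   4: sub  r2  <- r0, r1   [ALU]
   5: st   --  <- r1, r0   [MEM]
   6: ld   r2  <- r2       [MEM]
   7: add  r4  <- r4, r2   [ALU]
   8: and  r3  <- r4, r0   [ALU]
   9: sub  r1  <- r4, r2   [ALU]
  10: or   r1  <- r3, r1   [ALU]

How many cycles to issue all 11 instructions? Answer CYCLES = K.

c0: i0 sll  RAW r1
c1: i1+i2 or sll  dual
c2: i3+i4 st sub  dual
c3: i5 st  no-port MEM/MEM
c4: i6 ld  RAW r2
c5: i7 add  RAW r4
c6: i8+i9 and sub  dual
c7: i10 or  tail

CYCLES = 8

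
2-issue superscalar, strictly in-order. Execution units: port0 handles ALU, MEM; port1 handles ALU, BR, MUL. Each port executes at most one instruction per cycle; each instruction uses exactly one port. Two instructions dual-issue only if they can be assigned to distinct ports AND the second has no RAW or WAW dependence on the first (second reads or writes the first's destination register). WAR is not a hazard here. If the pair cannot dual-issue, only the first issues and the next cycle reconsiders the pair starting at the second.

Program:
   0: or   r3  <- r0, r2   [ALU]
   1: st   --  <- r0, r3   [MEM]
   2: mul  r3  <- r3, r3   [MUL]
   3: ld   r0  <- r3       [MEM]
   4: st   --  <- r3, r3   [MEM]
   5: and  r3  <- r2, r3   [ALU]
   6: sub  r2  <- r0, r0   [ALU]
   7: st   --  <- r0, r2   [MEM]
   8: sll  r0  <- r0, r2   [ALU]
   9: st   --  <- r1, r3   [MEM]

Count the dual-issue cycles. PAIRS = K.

PAIRS = 3

c0: i0 or  RAW r3
c1: i1,i2 st mul  dual
c2: i3 ld  no-port MEM/MEM
c3: i4,i5 st and  dual
c4: i6 sub  RAW r2
c5: i7,i8 st sll  dual
c6: i9 st  tail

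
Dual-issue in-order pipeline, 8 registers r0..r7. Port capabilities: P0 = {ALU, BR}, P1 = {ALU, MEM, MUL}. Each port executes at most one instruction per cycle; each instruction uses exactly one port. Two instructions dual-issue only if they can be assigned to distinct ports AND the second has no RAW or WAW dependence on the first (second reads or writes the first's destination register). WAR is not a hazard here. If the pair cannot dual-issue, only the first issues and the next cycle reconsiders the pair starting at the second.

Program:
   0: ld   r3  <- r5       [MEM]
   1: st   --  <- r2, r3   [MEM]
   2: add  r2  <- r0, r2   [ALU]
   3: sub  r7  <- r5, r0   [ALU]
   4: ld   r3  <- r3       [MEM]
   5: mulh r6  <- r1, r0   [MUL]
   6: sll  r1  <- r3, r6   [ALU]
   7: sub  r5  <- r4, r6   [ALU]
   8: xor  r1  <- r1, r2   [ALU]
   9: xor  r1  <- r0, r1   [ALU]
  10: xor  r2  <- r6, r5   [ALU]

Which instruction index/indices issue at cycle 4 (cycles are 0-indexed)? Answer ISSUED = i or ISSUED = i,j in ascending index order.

ISSUED = 6,7

t=0 i0:ld.MEM ; no-port MEM/MEM
t=1 i1&i2:st.MEM/add.ALU ; dual
t=2 i3&i4:sub.ALU/ld.MEM ; dual
t=3 i5:mulh.MUL ; RAW r6
t=4 i6&i7:sll.ALU/sub.ALU ; dual
t=5 i8:xor.ALU ; RAW+WAW r1
t=6 i9&i10:xor.ALU/xor.ALU ; dual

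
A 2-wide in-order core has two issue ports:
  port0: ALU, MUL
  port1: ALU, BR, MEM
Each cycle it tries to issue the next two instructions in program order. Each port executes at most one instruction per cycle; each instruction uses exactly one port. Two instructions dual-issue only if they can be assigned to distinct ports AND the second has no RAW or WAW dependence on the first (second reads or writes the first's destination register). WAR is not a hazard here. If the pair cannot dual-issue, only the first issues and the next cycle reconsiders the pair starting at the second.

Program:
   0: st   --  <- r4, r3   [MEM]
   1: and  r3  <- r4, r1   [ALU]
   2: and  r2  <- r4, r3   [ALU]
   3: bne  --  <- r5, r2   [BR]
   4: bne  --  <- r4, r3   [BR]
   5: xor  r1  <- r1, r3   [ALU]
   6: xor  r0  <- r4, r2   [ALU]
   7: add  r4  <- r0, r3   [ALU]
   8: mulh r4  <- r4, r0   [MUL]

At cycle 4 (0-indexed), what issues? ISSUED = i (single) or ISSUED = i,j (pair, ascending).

ISSUED = 6

#0 head=0: st+and i0&i1 dual
#1 head=2: and i2 RAW r2
#2 head=3: bne i3 no-port BR/BR
#3 head=4: bne+xor i4&i5 dual
#4 head=6: xor i6 RAW r0
#5 head=7: add i7 RAW+WAW r4
#6 head=8: mulh i8 tail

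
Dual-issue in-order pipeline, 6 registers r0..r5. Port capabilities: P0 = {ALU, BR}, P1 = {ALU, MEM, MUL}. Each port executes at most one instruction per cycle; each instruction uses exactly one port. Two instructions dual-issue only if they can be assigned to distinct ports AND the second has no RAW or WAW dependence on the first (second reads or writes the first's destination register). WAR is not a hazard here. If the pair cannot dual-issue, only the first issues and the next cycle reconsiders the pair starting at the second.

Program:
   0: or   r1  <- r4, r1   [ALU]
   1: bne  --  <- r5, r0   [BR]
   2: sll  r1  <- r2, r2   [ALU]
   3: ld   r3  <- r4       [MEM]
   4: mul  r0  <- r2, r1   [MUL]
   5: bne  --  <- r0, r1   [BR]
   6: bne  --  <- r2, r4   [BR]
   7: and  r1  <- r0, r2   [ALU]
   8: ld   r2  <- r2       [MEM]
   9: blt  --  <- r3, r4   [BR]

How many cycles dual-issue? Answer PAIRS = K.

PAIRS = 4

t=0 i0&i1:or;bne ; 2-wide
t=1 i2&i3:sll;ld ; 2-wide
t=2 i4:mul ; RAW r0
t=3 i5:bne ; no-port BR/BR
t=4 i6&i7:bne;and ; 2-wide
t=5 i8&i9:ld;blt ; 2-wide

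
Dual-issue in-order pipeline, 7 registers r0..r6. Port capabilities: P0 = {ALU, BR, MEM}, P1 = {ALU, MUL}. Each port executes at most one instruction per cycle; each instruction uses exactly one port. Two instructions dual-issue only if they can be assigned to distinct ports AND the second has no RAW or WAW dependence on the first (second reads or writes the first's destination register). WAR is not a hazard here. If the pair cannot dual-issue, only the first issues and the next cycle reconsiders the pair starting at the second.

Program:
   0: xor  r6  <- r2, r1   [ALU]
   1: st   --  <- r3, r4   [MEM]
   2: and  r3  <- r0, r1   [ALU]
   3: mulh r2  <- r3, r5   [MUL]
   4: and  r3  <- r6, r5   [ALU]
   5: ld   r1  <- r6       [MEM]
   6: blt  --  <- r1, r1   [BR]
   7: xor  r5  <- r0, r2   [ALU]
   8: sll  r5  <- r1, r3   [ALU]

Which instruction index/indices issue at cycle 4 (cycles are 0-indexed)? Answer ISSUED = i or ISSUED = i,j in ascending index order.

t=0 i0/i1:xor;st ; pair
t=1 i2:and ; RAW r3
t=2 i3/i4:mulh;and ; pair
t=3 i5:ld ; no-port MEM/BR
t=4 i6/i7:blt;xor ; pair
t=5 i8:sll ; tail

ISSUED = 6,7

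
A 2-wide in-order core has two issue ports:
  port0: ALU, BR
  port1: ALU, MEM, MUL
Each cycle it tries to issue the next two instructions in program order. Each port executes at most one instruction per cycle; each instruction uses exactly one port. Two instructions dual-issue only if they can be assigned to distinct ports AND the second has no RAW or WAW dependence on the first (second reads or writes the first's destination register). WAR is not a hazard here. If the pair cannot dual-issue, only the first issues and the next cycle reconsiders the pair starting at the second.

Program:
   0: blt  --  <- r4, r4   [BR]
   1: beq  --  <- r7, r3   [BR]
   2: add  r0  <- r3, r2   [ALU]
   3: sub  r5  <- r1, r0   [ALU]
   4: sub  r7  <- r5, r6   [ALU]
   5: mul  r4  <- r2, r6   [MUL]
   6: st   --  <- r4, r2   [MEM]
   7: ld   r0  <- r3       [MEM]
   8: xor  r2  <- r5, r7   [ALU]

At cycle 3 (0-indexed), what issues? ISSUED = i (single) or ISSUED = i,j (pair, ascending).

  cy0 -> i0 (blt) no-port BR/BR
  cy1 -> i1&i2 (beq+add) pair
  cy2 -> i3 (sub) RAW r5
  cy3 -> i4&i5 (sub+mul) pair
  cy4 -> i6 (st) no-port MEM/MEM
  cy5 -> i7&i8 (ld+xor) pair

ISSUED = 4,5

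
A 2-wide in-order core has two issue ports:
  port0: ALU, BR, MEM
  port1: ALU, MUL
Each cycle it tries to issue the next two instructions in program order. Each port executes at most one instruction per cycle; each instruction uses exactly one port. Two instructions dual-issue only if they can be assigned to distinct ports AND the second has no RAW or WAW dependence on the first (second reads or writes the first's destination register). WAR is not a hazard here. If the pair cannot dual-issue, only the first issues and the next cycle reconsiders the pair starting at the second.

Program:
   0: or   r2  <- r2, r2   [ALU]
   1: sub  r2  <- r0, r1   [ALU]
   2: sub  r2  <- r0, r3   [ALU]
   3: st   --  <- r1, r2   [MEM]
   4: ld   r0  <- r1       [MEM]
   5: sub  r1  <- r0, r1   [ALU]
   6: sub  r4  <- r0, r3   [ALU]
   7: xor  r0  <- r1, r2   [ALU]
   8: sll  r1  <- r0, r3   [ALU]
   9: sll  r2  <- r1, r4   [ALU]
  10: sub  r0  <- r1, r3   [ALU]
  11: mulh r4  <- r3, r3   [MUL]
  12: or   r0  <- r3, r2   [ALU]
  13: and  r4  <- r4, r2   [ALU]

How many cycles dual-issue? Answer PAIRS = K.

[0] i0  or  -- WAW r2
[1] i1  sub  -- WAW r2
[2] i2  sub  -- RAW r2
[3] i3  st  -- no-port MEM/MEM
[4] i4  ld  -- RAW r0
[5] i5/i6  sub;sub  -- dual
[6] i7  xor  -- RAW r0
[7] i8  sll  -- RAW r1
[8] i9/i10  sll;sub  -- dual
[9] i11/i12  mulh;or  -- dual
[10] i13  and  -- tail

PAIRS = 3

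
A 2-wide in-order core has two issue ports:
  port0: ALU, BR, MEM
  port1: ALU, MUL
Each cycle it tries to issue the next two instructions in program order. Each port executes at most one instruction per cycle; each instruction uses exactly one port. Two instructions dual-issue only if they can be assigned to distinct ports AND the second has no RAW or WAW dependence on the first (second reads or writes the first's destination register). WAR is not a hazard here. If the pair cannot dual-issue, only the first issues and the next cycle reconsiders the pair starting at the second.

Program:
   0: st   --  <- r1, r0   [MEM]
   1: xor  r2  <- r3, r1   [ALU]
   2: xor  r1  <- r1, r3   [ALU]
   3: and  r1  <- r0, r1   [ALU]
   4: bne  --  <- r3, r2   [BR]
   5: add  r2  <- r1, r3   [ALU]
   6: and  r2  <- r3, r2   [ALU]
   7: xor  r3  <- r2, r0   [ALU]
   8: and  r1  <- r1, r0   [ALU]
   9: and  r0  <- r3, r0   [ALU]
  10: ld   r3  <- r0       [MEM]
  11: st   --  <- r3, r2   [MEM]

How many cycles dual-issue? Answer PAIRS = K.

#0 head=0: st xor i0&i1 2-wide
#1 head=2: xor i2 RAW+WAW r1
#2 head=3: and bne i3&i4 2-wide
#3 head=5: add i5 RAW+WAW r2
#4 head=6: and i6 RAW r2
#5 head=7: xor and i7&i8 2-wide
#6 head=9: and i9 RAW r0
#7 head=10: ld i10 no-port MEM/MEM
#8 head=11: st i11 tail

PAIRS = 3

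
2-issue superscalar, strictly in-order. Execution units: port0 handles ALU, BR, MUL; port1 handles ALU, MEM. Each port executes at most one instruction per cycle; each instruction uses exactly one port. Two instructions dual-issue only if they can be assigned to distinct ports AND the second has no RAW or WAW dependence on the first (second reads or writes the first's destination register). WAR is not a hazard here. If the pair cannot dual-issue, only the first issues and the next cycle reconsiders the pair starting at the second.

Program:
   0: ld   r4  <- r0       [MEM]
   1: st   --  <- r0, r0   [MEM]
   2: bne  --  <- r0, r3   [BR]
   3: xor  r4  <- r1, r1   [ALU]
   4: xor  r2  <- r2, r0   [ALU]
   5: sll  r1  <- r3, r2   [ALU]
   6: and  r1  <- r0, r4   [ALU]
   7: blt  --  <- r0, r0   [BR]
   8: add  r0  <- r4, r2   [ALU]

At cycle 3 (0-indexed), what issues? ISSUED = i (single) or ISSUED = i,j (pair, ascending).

ISSUED = 5

[0] i0  ld.MEM  -- no-port MEM/MEM
[1] i1+i2  st.MEM/bne.BR  -- 2-wide
[2] i3+i4  xor.ALU/xor.ALU  -- 2-wide
[3] i5  sll.ALU  -- WAW r1
[4] i6+i7  and.ALU/blt.BR  -- 2-wide
[5] i8  add.ALU  -- tail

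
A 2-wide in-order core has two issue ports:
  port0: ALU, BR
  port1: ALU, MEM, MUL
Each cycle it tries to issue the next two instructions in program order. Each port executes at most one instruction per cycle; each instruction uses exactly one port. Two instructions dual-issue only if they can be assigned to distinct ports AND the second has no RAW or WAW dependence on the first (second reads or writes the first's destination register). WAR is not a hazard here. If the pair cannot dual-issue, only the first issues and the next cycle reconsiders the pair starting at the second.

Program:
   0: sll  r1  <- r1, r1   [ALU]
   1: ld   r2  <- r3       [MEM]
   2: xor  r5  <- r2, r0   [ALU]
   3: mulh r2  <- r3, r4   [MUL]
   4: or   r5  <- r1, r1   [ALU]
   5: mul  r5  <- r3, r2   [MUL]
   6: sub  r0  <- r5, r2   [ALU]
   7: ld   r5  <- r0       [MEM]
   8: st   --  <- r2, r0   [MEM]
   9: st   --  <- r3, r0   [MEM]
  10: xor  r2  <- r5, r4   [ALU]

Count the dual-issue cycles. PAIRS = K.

[0] i0,i1  sll.ALU+ld.MEM  -- 2-wide
[1] i2,i3  xor.ALU+mulh.MUL  -- 2-wide
[2] i4  or.ALU  -- WAW r5
[3] i5  mul.MUL  -- RAW r5
[4] i6  sub.ALU  -- RAW r0
[5] i7  ld.MEM  -- no-port MEM/MEM
[6] i8  st.MEM  -- no-port MEM/MEM
[7] i9,i10  st.MEM+xor.ALU  -- 2-wide

PAIRS = 3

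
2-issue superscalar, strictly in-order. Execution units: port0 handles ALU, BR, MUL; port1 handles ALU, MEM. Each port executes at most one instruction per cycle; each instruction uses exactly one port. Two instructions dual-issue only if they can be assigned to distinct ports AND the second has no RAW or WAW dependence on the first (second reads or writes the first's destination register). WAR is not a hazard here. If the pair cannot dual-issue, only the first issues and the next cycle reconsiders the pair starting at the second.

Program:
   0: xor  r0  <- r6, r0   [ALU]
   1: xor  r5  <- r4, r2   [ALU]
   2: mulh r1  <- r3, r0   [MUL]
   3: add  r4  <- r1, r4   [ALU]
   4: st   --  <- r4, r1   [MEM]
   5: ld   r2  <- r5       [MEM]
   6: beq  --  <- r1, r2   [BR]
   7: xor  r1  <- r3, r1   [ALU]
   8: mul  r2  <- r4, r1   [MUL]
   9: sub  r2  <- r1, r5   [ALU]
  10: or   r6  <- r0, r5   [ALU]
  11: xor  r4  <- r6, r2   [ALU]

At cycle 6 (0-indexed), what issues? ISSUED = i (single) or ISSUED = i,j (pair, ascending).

ISSUED = 8

[0] i0/i1  xor.ALU xor.ALU  -- 2-wide
[1] i2  mulh.MUL  -- RAW r1
[2] i3  add.ALU  -- RAW r4
[3] i4  st.MEM  -- no-port MEM/MEM
[4] i5  ld.MEM  -- RAW r2
[5] i6/i7  beq.BR xor.ALU  -- 2-wide
[6] i8  mul.MUL  -- WAW r2
[7] i9/i10  sub.ALU or.ALU  -- 2-wide
[8] i11  xor.ALU  -- tail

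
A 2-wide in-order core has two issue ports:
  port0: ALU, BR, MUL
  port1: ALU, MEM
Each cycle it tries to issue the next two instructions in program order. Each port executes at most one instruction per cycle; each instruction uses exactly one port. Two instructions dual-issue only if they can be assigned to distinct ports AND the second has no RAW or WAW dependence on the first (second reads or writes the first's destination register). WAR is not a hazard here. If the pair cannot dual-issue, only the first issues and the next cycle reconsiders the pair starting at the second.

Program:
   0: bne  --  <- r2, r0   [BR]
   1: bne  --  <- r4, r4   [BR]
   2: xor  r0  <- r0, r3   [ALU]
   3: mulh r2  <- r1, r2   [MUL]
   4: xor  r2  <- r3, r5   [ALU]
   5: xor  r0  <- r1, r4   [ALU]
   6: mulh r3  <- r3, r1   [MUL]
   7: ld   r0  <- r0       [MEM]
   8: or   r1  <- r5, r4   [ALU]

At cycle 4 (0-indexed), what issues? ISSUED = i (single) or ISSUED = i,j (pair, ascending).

[0] i0  bne.BR  -- no-port BR/BR
[1] i1&i2  bne.BR xor.ALU  -- pair
[2] i3  mulh.MUL  -- WAW r2
[3] i4&i5  xor.ALU xor.ALU  -- pair
[4] i6&i7  mulh.MUL ld.MEM  -- pair
[5] i8  or.ALU  -- tail

ISSUED = 6,7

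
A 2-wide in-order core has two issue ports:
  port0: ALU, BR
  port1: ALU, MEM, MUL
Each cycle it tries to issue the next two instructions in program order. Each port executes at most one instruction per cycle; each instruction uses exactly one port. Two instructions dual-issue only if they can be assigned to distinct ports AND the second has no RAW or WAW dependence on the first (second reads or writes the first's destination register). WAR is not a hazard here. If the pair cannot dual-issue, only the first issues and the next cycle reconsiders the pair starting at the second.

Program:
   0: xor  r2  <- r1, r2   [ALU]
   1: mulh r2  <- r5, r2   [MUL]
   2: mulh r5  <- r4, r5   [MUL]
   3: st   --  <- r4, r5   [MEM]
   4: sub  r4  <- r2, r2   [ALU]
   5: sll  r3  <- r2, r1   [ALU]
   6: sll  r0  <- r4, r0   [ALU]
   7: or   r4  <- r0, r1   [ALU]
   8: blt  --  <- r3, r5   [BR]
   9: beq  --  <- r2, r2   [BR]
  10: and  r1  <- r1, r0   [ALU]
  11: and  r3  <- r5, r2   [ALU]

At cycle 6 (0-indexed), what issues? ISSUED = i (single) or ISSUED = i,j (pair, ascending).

[0] i0  xor.ALU  -- RAW+WAW r2
[1] i1  mulh.MUL  -- no-port MUL/MUL
[2] i2  mulh.MUL  -- no-port MUL/MEM
[3] i3/i4  st.MEM sub.ALU  -- 2-wide
[4] i5/i6  sll.ALU sll.ALU  -- 2-wide
[5] i7/i8  or.ALU blt.BR  -- 2-wide
[6] i9/i10  beq.BR and.ALU  -- 2-wide
[7] i11  and.ALU  -- tail

ISSUED = 9,10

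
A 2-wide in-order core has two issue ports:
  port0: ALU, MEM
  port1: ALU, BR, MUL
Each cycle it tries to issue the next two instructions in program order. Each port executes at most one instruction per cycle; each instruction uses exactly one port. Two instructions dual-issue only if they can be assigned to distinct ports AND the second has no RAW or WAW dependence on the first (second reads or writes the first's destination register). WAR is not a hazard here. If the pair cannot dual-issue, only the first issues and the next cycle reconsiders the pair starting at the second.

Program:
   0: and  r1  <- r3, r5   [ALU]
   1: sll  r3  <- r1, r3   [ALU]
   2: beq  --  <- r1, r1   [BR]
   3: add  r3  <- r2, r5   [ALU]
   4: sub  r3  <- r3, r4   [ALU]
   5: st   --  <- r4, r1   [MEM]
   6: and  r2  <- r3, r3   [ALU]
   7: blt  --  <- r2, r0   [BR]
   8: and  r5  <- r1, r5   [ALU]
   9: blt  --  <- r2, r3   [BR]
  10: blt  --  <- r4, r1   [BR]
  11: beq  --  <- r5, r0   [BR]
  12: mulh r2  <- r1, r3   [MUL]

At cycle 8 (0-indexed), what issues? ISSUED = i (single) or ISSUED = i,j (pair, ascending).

[0] i0  and  -- RAW r1
[1] i1/i2  sll;beq  -- 2-wide
[2] i3  add  -- RAW+WAW r3
[3] i4/i5  sub;st  -- 2-wide
[4] i6  and  -- RAW r2
[5] i7/i8  blt;and  -- 2-wide
[6] i9  blt  -- no-port BR/BR
[7] i10  blt  -- no-port BR/BR
[8] i11  beq  -- no-port BR/MUL
[9] i12  mulh  -- tail

ISSUED = 11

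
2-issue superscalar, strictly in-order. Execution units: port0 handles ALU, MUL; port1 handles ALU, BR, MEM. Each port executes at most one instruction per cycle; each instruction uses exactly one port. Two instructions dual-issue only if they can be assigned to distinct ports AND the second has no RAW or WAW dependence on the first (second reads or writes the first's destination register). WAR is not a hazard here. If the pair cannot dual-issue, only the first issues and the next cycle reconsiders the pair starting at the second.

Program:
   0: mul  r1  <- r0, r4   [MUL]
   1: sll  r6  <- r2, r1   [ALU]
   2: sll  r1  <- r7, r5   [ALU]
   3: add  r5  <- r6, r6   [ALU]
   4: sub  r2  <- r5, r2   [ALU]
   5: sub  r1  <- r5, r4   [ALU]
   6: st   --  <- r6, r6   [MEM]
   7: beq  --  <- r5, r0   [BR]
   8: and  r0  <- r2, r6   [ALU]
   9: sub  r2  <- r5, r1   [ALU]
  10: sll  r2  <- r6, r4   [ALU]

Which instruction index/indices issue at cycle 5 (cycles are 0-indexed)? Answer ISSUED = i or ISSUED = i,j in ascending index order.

ISSUED = 7,8

#0 head=0: mul.MUL i0 RAW r1
#1 head=1: sll.ALU;sll.ALU i1+i2 pair
#2 head=3: add.ALU i3 RAW r5
#3 head=4: sub.ALU;sub.ALU i4+i5 pair
#4 head=6: st.MEM i6 no-port MEM/BR
#5 head=7: beq.BR;and.ALU i7+i8 pair
#6 head=9: sub.ALU i9 WAW r2
#7 head=10: sll.ALU i10 tail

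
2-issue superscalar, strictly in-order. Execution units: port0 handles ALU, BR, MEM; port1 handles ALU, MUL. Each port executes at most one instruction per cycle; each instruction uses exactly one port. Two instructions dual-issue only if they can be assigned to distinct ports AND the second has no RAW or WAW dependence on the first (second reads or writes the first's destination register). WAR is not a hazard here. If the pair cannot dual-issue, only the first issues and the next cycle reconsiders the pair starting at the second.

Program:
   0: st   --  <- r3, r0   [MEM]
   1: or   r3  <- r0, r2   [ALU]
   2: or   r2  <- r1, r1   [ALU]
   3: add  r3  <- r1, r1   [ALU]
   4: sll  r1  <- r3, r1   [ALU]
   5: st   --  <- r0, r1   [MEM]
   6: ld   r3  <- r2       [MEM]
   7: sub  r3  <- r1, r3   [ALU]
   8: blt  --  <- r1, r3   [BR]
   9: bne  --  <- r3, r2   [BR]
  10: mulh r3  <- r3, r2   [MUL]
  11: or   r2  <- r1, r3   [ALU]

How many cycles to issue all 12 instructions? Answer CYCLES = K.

CYCLES = 9

t=0 i0&i1:st or ; pair
t=1 i2&i3:or add ; pair
t=2 i4:sll ; RAW r1
t=3 i5:st ; no-port MEM/MEM
t=4 i6:ld ; RAW+WAW r3
t=5 i7:sub ; RAW r3
t=6 i8:blt ; no-port BR/BR
t=7 i9&i10:bne mulh ; pair
t=8 i11:or ; tail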